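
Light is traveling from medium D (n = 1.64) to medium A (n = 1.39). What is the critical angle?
θc = arcsin(n₂/n₁) = 57.95°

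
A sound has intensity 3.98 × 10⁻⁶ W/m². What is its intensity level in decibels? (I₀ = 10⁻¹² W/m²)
β = 10·log₁₀(I/I₀) = 66 dB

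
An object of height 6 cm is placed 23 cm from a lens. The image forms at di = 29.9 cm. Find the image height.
hi = (-di/do) × ho = -7.8 cm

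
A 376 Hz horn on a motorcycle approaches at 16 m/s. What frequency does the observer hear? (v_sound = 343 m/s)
f_obs = f·v/(v − v_s) = 394.4 Hz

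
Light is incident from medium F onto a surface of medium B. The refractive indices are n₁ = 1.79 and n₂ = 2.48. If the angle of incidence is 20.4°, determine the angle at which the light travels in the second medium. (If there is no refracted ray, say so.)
sin θ₂ = (n₁/n₂)·sin θ₁ = 0.2516 → θ₂ = 14.57°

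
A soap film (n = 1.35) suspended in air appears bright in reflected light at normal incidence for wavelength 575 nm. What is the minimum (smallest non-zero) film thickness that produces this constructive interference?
2nt = (m − ½)λ with m = 1 → t = (m − ½)λ/(2n) = 106.5 nm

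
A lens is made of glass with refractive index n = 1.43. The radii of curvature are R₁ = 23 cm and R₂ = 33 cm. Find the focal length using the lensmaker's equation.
1/f = (n − 1)(1/R₁ − 1/R₂) → f = 176.5 cm (converging lens)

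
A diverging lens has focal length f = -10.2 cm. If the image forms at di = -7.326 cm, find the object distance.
1/do = 1/f − 1/di → do = 26 cm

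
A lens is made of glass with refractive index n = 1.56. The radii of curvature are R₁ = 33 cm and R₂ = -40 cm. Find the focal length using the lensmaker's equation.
1/f = (n − 1)(1/R₁ − 1/R₂) → f = 32.29 cm (converging lens)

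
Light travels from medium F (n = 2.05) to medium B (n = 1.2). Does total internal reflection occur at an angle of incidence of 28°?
θc = arcsin(n₂/n₁) = 35.83°; 28° < θc, so no — the ray refracts.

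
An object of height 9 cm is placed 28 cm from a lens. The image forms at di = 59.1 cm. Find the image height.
hi = (-di/do) × ho = -19 cm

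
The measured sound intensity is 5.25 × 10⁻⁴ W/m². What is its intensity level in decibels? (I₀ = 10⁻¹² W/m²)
β = 10·log₁₀(I/I₀) = 87.2 dB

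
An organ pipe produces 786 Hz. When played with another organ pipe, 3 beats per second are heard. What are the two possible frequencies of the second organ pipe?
f₂ = 786 ± 3 Hz → 789 Hz or 783 Hz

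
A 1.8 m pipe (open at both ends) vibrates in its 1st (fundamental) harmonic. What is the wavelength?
λₙ = 2L/n = 3.6 m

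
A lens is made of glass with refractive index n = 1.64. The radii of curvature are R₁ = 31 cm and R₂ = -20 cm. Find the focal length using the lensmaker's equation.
1/f = (n − 1)(1/R₁ − 1/R₂) → f = 19 cm (converging lens)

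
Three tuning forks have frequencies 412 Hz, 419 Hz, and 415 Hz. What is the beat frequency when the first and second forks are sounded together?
7 Hz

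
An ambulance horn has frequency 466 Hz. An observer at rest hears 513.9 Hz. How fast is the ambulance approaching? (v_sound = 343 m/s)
v_s = v·(1 − f/f_obs) = 31.97 m/s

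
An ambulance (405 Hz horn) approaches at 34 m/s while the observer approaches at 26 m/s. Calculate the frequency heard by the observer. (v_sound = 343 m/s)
f_obs = f·(v + v_o)/(v − v_s) = 483.6 Hz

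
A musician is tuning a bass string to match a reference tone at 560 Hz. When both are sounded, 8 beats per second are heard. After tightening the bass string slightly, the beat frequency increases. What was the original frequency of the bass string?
568 Hz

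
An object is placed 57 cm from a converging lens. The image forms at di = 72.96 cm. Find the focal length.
1/f = 1/do + 1/di → f = 32 cm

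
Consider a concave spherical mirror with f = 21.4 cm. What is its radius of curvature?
R = 2|f| = 42.8 cm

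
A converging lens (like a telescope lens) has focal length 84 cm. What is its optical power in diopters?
P = 1/f = 1.19 D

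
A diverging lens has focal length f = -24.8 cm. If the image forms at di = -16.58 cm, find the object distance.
1/do = 1/f − 1/di → do = 50.02 cm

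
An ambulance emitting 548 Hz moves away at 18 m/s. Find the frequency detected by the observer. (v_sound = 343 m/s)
f_obs = f·v/(v + v_s) = 520.7 Hz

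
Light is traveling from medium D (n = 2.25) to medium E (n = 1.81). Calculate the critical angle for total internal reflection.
θc = arcsin(n₂/n₁) = 53.56°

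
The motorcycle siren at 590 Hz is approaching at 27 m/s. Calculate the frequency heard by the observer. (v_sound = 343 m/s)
f_obs = f·v/(v − v_s) = 640.4 Hz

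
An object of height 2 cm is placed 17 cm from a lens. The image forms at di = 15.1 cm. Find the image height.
hi = (-di/do) × ho = -1.776 cm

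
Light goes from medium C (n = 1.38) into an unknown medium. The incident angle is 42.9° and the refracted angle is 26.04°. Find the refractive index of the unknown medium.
n₂ = n₁·sin θ₁ / sin θ₂ = 2.14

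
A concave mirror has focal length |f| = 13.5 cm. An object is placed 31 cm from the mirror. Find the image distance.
f = +13.5 cm (concave); 1/di = 1/f − 1/do → di = 23.91 cm (real image, in front of mirror)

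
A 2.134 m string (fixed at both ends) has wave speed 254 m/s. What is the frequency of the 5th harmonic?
fₙ = nv/(2L) = 297.6 Hz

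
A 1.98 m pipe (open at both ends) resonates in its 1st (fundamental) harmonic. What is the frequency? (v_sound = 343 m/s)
fₙ = nv/(2L) = 86.62 Hz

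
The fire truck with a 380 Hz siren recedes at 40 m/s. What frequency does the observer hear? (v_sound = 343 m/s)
f_obs = f·v/(v + v_s) = 340.3 Hz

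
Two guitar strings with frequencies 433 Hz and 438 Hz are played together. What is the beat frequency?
5 Hz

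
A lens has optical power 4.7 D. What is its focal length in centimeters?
f = 1/P = 21.28 cm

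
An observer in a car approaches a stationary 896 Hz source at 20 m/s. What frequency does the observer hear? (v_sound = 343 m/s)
f_obs = f·(v + v_o)/v = 948.2 Hz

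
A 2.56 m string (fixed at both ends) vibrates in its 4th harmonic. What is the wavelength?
λₙ = 2L/n = 1.28 m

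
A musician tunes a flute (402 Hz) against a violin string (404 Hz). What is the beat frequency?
2 Hz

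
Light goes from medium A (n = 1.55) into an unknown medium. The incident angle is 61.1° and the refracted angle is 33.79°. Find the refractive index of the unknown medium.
n₂ = n₁·sin θ₁ / sin θ₂ = 2.44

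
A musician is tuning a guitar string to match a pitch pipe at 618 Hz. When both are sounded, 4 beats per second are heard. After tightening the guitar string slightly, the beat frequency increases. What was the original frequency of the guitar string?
622 Hz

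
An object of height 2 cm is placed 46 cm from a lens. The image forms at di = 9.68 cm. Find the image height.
hi = (-di/do) × ho = -0.4209 cm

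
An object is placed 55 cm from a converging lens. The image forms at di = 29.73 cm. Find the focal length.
1/f = 1/do + 1/di → f = 19.3 cm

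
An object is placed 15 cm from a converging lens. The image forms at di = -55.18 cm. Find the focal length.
1/f = 1/do + 1/di → f = 20.6 cm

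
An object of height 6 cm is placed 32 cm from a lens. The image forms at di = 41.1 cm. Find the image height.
hi = (-di/do) × ho = -7.706 cm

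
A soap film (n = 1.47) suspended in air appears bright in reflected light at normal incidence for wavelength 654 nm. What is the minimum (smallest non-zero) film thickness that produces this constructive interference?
2nt = (m − ½)λ with m = 1 → t = (m − ½)λ/(2n) = 111.2 nm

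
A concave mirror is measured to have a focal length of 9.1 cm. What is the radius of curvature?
R = 2|f| = 18.2 cm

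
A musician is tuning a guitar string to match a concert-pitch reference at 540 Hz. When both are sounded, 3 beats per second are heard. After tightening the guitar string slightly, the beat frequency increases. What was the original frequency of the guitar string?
543 Hz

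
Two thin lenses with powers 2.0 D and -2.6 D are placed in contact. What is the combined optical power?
P_total = P₁ + P₂ = -0.6 D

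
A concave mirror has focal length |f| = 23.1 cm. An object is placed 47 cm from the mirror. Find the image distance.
f = +23.1 cm (concave); 1/di = 1/f − 1/do → di = 45.43 cm (real image, in front of mirror)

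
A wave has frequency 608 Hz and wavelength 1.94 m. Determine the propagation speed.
v = fλ = 1180 m/s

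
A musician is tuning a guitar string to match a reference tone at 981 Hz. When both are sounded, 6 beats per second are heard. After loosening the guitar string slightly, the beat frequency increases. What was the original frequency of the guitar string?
975 Hz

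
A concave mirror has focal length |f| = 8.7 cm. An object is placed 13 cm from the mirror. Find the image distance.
f = +8.7 cm (concave); 1/di = 1/f − 1/do → di = 26.3 cm (real image, in front of mirror)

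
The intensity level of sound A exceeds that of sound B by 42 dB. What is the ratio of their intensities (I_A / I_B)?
I_A/I_B = 10^(Δβ/10) = 15850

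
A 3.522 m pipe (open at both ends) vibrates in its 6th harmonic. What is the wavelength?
λₙ = 2L/n = 1.174 m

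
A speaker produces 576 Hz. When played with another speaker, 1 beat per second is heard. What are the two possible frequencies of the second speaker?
f₂ = 576 ± 1 Hz → 577 Hz or 575 Hz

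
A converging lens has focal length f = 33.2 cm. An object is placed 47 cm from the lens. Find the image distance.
1/di = 1/f − 1/do → di = 113.1 cm (real image)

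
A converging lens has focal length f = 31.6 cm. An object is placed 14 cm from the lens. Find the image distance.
1/di = 1/f − 1/do → di = -25.14 cm (virtual image)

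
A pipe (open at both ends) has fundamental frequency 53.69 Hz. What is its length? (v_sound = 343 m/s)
L = v/(2f₁) = 3.194 m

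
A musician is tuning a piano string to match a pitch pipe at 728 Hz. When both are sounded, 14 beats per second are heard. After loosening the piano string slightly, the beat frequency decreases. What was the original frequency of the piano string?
742 Hz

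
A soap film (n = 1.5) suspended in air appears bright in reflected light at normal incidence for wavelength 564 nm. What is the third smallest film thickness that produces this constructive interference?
2nt = (m − ½)λ with m = 3 → t = (m − ½)λ/(2n) = 470 nm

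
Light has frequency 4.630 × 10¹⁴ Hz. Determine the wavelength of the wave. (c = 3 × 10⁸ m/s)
λ = c/f = 647.9 nm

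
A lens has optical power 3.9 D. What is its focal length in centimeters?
f = 1/P = 25.64 cm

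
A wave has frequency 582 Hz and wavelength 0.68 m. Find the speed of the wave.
v = fλ = 395.8 m/s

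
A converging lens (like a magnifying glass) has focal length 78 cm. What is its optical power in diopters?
P = 1/f = 1.282 D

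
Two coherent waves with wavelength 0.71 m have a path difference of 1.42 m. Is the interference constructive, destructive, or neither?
constructive — path difference = 2λ, a whole number of wavelengths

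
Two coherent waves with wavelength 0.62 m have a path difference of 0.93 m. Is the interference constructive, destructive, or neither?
destructive — path difference = 1.5λ, an odd multiple of λ/2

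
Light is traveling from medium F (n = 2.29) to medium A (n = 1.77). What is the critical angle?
θc = arcsin(n₂/n₁) = 50.62°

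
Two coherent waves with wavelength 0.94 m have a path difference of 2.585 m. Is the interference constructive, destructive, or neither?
neither (partial) — path difference = 2.75λ, neither a whole number of wavelengths nor an odd multiple of λ/2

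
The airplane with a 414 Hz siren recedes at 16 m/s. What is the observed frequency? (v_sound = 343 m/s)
f_obs = f·v/(v + v_s) = 395.5 Hz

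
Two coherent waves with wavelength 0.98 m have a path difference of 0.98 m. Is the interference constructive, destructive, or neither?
constructive — path difference = 1λ, a whole number of wavelengths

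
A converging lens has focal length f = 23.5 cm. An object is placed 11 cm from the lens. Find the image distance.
1/di = 1/f − 1/do → di = -20.68 cm (virtual image)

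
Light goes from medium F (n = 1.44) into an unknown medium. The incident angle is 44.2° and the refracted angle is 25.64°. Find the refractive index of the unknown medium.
n₂ = n₁·sin θ₁ / sin θ₂ = 2.32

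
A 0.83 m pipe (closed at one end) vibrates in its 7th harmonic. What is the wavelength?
λₙ = 4L/n = 0.4743 m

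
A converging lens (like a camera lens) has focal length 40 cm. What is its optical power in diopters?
P = 1/f = 2.5 D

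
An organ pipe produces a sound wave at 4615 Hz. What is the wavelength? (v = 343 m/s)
λ = v/f = 0.07432 m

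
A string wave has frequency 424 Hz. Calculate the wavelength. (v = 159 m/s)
λ = v/f = 0.375 m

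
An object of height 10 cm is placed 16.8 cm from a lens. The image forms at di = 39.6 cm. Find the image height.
hi = (-di/do) × ho = -23.57 cm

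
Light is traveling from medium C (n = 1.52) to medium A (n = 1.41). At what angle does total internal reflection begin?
θc = arcsin(n₂/n₁) = 68.07°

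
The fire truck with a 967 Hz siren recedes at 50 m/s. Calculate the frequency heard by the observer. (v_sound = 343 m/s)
f_obs = f·v/(v + v_s) = 844 Hz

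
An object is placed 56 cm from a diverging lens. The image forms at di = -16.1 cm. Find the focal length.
1/f = 1/do + 1/di → f = -22.6 cm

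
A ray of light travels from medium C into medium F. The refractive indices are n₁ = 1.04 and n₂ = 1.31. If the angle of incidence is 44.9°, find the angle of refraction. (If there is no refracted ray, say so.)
sin θ₂ = (n₁/n₂)·sin θ₁ = 0.5604 → θ₂ = 34.08°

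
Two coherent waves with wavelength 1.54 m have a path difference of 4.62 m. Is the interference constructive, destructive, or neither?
constructive — path difference = 3λ, a whole number of wavelengths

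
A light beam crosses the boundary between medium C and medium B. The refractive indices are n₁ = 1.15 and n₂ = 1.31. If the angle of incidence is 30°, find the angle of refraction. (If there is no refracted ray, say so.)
sin θ₂ = (n₁/n₂)·sin θ₁ = 0.4389 → θ₂ = 26.04°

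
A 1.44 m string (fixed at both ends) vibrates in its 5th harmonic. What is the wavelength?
λₙ = 2L/n = 0.576 m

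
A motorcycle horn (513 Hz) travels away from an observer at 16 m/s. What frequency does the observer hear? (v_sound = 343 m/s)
f_obs = f·v/(v + v_s) = 490.1 Hz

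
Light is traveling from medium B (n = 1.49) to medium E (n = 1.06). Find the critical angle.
θc = arcsin(n₂/n₁) = 45.35°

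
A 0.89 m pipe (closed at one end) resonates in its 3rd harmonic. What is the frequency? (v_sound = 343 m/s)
fₙ = nv/(4L) = 289 Hz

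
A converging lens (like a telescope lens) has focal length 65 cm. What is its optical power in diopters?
P = 1/f = 1.538 D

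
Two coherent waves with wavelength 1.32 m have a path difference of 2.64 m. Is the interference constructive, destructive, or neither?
constructive — path difference = 2λ, a whole number of wavelengths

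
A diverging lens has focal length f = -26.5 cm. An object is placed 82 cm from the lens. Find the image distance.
1/di = 1/f − 1/do → di = -20.03 cm (virtual image)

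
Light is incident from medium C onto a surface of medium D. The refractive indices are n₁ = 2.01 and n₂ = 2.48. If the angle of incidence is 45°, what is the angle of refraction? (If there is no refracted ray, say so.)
sin θ₂ = (n₁/n₂)·sin θ₁ = 0.5731 → θ₂ = 34.97°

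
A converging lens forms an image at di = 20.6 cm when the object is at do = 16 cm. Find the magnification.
M = −di/do = -1.288 (inverted image)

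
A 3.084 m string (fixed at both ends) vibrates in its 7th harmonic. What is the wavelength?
λₙ = 2L/n = 0.8811 m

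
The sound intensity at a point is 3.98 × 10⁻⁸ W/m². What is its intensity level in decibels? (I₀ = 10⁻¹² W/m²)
β = 10·log₁₀(I/I₀) = 46 dB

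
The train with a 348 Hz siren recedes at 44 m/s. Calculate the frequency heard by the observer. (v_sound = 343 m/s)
f_obs = f·v/(v + v_s) = 308.4 Hz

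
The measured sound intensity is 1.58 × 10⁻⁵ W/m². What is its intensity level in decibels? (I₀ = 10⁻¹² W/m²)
β = 10·log₁₀(I/I₀) = 71.99 dB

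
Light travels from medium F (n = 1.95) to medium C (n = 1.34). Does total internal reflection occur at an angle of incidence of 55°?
θc = arcsin(n₂/n₁) = 43.41°; 55° > θc, so yes — total internal reflection.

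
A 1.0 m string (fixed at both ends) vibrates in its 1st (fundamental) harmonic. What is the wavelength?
λₙ = 2L/n = 2 m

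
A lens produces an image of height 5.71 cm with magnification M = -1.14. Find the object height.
ho = |hi|/|M| = 5.009 cm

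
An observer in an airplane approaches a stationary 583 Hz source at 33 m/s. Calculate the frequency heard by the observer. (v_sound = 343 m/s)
f_obs = f·(v + v_o)/v = 639.1 Hz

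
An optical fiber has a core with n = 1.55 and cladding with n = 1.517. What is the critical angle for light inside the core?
θc = arcsin(n_cladding/n_core) = 78.16°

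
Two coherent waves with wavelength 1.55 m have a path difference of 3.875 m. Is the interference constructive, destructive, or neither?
destructive — path difference = 2.5λ, an odd multiple of λ/2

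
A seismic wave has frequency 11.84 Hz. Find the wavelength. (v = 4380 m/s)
λ = v/f = 369.9 m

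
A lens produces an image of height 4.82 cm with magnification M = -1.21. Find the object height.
ho = |hi|/|M| = 3.983 cm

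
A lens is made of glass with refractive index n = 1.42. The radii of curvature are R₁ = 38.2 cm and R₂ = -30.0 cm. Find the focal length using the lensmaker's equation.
1/f = (n − 1)(1/R₁ − 1/R₂) → f = 40.01 cm (converging lens)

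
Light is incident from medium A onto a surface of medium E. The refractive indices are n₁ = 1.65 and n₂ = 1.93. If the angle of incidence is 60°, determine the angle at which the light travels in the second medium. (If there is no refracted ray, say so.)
sin θ₂ = (n₁/n₂)·sin θ₁ = 0.7404 → θ₂ = 47.76°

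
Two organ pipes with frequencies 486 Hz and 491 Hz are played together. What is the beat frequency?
5 Hz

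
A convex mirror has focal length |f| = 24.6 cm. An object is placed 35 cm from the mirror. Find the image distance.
f = −24.6 cm (convex); 1/di = 1/f − 1/do → di = -14.45 cm (virtual image, behind mirror)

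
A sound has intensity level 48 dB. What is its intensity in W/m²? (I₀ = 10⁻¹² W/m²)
I = I₀·10^(β/10) = 6.31 × 10⁻⁸ W/m²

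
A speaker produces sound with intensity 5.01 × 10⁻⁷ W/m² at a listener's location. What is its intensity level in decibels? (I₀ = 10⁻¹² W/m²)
β = 10·log₁₀(I/I₀) = 57 dB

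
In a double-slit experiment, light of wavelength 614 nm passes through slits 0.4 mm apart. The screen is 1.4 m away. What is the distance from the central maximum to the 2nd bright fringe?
y = mλL/d = 4.298 mm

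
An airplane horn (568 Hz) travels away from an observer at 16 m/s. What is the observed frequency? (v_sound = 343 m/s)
f_obs = f·v/(v + v_s) = 542.7 Hz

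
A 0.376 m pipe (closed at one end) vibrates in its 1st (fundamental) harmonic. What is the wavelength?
λₙ = 4L/n = 1.504 m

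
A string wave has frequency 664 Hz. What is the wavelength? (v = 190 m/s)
λ = v/f = 0.2861 m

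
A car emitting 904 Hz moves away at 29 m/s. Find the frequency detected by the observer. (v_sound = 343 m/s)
f_obs = f·v/(v + v_s) = 833.5 Hz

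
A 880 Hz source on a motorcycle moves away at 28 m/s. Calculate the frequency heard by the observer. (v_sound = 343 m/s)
f_obs = f·v/(v + v_s) = 813.6 Hz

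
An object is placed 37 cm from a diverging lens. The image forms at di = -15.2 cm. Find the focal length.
1/f = 1/do + 1/di → f = -25.8 cm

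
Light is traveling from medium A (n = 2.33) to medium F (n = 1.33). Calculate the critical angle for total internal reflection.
θc = arcsin(n₂/n₁) = 34.81°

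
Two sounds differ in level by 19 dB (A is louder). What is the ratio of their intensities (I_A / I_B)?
I_A/I_B = 10^(Δβ/10) = 79.43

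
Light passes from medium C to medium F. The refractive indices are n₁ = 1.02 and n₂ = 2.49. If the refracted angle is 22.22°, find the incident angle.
sin θ₁ = (n₂/n₁)·sin θ₂ → θ₁ = 67.39°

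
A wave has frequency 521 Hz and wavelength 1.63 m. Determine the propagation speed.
v = fλ = 849.2 m/s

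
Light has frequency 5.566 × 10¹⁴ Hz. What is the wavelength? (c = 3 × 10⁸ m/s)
λ = c/f = 539 nm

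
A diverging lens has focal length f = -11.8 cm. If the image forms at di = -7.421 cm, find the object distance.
1/do = 1/f − 1/di → do = 20 cm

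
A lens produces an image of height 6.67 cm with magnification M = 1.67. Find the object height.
ho = |hi|/|M| = 3.994 cm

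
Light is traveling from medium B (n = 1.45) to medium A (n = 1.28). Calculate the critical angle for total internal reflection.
θc = arcsin(n₂/n₁) = 61.98°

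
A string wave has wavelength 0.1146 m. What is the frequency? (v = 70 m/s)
f = v/λ = 610.8 Hz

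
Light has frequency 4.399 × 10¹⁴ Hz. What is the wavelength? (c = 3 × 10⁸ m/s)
λ = c/f = 682 nm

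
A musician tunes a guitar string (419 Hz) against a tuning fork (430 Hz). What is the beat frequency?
11 Hz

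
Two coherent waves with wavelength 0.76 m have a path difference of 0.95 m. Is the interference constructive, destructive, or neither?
neither (partial) — path difference = 1.25λ, neither a whole number of wavelengths nor an odd multiple of λ/2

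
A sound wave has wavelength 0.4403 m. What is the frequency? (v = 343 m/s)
f = v/λ = 779 Hz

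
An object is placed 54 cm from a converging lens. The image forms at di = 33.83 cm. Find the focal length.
1/f = 1/do + 1/di → f = 20.8 cm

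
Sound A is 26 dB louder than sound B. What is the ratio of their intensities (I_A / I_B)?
I_A/I_B = 10^(Δβ/10) = 398.1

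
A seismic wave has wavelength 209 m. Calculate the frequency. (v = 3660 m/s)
f = v/λ = 17.51 Hz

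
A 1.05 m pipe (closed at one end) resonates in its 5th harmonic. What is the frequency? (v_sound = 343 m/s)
fₙ = nv/(4L) = 408.3 Hz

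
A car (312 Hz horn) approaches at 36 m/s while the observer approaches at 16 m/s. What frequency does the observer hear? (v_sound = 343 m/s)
f_obs = f·(v + v_o)/(v − v_s) = 364.8 Hz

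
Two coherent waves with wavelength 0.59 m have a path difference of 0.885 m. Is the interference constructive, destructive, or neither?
destructive — path difference = 1.5λ, an odd multiple of λ/2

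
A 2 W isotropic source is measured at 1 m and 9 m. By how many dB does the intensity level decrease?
Δβ = 20·log₁₀(r₂/r₁) = 19.08 dB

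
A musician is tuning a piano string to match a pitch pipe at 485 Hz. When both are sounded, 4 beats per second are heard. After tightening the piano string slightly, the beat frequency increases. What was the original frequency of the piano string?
489 Hz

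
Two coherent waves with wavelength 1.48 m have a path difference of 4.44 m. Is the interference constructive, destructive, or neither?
constructive — path difference = 3λ, a whole number of wavelengths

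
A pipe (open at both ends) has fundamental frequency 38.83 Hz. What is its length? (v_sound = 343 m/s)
L = v/(2f₁) = 4.417 m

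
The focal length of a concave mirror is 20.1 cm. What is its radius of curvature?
R = 2|f| = 40.2 cm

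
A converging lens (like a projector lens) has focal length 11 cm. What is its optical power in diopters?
P = 1/f = 9.091 D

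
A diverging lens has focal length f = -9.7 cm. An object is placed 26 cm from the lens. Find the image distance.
1/di = 1/f − 1/do → di = -7.064 cm (virtual image)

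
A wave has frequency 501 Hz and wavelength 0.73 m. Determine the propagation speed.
v = fλ = 365.7 m/s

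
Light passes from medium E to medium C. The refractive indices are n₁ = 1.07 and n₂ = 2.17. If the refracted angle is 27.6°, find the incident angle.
sin θ₁ = (n₂/n₁)·sin θ₂ → θ₁ = 69.98°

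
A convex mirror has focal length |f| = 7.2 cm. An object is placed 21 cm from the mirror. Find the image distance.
f = −7.2 cm (convex); 1/di = 1/f − 1/do → di = -5.362 cm (virtual image, behind mirror)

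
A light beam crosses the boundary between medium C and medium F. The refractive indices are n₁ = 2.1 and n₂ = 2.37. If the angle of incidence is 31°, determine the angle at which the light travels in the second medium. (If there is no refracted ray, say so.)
sin θ₂ = (n₁/n₂)·sin θ₁ = 0.4564 → θ₂ = 27.15°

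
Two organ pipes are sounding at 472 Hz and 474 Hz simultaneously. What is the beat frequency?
2 Hz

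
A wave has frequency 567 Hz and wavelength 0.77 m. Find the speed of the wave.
v = fλ = 436.6 m/s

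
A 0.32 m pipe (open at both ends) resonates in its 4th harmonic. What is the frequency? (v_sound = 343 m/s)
fₙ = nv/(2L) = 2144 Hz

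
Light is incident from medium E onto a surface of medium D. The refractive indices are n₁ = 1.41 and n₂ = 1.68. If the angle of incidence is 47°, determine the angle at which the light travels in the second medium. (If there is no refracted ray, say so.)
sin θ₂ = (n₁/n₂)·sin θ₁ = 0.6138 → θ₂ = 37.87°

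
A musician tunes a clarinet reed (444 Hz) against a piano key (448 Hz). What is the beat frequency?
4 Hz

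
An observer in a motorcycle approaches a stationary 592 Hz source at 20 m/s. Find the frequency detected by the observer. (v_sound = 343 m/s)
f_obs = f·(v + v_o)/v = 626.5 Hz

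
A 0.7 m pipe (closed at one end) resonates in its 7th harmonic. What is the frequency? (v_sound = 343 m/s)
fₙ = nv/(4L) = 857.5 Hz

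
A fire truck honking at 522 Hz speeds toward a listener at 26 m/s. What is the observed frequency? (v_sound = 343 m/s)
f_obs = f·v/(v − v_s) = 564.8 Hz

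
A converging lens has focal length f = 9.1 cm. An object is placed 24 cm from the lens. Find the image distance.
1/di = 1/f − 1/do → di = 14.66 cm (real image)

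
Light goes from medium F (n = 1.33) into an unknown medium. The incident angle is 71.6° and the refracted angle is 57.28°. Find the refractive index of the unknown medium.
n₂ = n₁·sin θ₁ / sin θ₂ = 1.5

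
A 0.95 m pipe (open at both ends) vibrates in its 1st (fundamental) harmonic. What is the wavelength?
λₙ = 2L/n = 1.9 m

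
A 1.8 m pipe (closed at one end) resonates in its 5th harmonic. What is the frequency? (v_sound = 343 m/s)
fₙ = nv/(4L) = 238.2 Hz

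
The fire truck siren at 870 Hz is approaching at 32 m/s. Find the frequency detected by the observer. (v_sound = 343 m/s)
f_obs = f·v/(v − v_s) = 959.5 Hz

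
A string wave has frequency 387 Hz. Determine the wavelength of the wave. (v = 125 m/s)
λ = v/f = 0.323 m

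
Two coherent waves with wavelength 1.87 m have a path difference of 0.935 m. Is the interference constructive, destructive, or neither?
destructive — path difference = 0.5λ, an odd multiple of λ/2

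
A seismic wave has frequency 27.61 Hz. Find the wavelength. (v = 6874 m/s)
λ = v/f = 249 m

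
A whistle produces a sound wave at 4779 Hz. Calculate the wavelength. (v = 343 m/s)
λ = v/f = 0.07177 m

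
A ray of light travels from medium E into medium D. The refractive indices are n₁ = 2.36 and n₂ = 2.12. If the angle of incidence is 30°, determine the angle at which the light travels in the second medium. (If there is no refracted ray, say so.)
sin θ₂ = (n₁/n₂)·sin θ₁ = 0.5566 → θ₂ = 33.82°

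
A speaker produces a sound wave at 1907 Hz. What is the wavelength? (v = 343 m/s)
λ = v/f = 0.1799 m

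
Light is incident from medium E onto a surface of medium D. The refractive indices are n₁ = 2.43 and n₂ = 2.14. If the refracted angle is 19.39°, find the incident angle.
sin θ₁ = (n₂/n₁)·sin θ₂ → θ₁ = 17°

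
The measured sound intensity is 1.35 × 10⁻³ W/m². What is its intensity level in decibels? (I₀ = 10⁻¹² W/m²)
β = 10·log₁₀(I/I₀) = 91.3 dB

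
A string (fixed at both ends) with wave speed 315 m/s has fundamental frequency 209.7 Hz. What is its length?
L = v/(2f₁) = 0.7511 m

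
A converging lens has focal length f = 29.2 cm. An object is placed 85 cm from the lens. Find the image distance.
1/di = 1/f − 1/do → di = 44.48 cm (real image)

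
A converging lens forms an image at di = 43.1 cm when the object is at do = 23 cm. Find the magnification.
M = −di/do = -1.874 (inverted image)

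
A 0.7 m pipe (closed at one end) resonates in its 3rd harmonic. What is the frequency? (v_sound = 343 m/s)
fₙ = nv/(4L) = 367.5 Hz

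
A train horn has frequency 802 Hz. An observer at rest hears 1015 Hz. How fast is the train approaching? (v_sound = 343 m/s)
v_s = v·(1 − f/f_obs) = 71.98 m/s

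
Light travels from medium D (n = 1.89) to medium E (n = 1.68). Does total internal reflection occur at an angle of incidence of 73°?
θc = arcsin(n₂/n₁) = 62.73°; 73° > θc, so yes — total internal reflection.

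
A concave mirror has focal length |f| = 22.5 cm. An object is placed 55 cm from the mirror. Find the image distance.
f = +22.5 cm (concave); 1/di = 1/f − 1/do → di = 38.08 cm (real image, in front of mirror)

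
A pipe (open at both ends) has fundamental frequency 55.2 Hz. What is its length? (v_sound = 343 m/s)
L = v/(2f₁) = 3.107 m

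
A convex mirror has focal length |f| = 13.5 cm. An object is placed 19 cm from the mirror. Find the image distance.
f = −13.5 cm (convex); 1/di = 1/f − 1/do → di = -7.892 cm (virtual image, behind mirror)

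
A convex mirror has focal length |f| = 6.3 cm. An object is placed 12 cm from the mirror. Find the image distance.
f = −6.3 cm (convex); 1/di = 1/f − 1/do → di = -4.131 cm (virtual image, behind mirror)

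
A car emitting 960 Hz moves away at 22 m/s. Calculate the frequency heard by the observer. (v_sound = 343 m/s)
f_obs = f·v/(v + v_s) = 902.1 Hz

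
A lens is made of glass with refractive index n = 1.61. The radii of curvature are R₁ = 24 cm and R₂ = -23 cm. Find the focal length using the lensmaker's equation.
1/f = (n − 1)(1/R₁ − 1/R₂) → f = 19.25 cm (converging lens)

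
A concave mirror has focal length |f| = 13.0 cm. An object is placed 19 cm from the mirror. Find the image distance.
f = +13.0 cm (concave); 1/di = 1/f − 1/do → di = 41.17 cm (real image, in front of mirror)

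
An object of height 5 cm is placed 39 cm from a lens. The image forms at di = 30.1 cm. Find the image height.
hi = (-di/do) × ho = -3.859 cm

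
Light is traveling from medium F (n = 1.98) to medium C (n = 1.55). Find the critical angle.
θc = arcsin(n₂/n₁) = 51.52°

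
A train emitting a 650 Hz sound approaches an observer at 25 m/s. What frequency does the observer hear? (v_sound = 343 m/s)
f_obs = f·v/(v − v_s) = 701.1 Hz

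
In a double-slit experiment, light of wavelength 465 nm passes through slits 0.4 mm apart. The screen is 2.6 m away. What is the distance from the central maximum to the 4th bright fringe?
y = mλL/d = 12.09 mm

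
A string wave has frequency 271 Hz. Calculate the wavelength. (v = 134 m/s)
λ = v/f = 0.4945 m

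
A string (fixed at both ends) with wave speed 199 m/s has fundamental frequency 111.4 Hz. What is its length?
L = v/(2f₁) = 0.8932 m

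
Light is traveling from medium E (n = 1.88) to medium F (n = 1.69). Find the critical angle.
θc = arcsin(n₂/n₁) = 64.02°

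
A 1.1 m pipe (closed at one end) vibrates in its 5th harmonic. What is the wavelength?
λₙ = 4L/n = 0.88 m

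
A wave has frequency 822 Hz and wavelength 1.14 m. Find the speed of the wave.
v = fλ = 937.1 m/s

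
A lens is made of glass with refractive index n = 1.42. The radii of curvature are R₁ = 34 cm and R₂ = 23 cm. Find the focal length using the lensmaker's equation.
1/f = (n − 1)(1/R₁ − 1/R₂) → f = -169.3 cm (diverging lens)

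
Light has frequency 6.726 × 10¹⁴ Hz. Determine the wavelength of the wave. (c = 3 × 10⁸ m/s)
λ = c/f = 446 nm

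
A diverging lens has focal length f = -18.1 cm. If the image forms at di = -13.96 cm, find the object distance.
1/do = 1/f − 1/di → do = 61.03 cm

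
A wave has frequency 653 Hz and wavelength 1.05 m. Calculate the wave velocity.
v = fλ = 685.6 m/s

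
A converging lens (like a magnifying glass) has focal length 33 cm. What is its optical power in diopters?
P = 1/f = 3.03 D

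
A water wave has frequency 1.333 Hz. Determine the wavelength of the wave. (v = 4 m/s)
λ = v/f = 3.001 m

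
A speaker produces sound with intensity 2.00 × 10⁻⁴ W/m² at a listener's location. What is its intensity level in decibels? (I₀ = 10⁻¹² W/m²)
β = 10·log₁₀(I/I₀) = 83.01 dB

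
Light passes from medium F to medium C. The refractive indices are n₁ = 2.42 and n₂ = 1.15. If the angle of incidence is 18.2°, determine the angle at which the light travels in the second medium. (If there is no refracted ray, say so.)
sin θ₂ = (n₁/n₂)·sin θ₁ = 0.6573 → θ₂ = 41.09°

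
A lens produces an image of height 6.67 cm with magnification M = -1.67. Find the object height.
ho = |hi|/|M| = 3.994 cm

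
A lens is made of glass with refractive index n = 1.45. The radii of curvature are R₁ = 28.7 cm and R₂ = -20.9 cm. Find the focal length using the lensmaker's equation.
1/f = (n − 1)(1/R₁ − 1/R₂) → f = 26.87 cm (converging lens)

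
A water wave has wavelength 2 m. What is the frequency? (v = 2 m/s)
f = v/λ = 1 Hz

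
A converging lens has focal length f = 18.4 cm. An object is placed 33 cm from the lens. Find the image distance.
1/di = 1/f − 1/do → di = 41.59 cm (real image)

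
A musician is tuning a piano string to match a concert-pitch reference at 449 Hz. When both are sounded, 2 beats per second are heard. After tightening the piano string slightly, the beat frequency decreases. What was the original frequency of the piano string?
447 Hz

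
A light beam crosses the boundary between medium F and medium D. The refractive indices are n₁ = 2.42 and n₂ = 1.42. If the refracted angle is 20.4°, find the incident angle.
sin θ₁ = (n₂/n₁)·sin θ₂ → θ₁ = 11.8°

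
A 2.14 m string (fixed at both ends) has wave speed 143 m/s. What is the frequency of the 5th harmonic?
fₙ = nv/(2L) = 167.1 Hz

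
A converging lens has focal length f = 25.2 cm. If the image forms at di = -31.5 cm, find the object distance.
1/do = 1/f − 1/di → do = 14 cm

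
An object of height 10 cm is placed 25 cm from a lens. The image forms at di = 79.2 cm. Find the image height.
hi = (-di/do) × ho = -31.68 cm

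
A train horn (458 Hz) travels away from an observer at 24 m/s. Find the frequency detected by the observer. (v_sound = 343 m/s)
f_obs = f·v/(v + v_s) = 428 Hz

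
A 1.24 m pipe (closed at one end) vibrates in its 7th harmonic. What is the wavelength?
λₙ = 4L/n = 0.7086 m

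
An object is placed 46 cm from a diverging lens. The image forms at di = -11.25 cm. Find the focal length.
1/f = 1/do + 1/di → f = -14.89 cm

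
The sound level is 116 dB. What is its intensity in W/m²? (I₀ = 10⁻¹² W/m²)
I = I₀·10^(β/10) = 3.98 × 10⁻¹ W/m²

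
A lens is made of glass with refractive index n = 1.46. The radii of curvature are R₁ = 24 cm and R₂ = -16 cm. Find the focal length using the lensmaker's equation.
1/f = (n − 1)(1/R₁ − 1/R₂) → f = 20.87 cm (converging lens)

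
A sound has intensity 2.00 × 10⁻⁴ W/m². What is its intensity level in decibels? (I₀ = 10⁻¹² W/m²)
β = 10·log₁₀(I/I₀) = 83.01 dB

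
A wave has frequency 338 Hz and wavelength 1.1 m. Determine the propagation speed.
v = fλ = 371.8 m/s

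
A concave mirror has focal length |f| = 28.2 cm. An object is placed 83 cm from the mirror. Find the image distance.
f = +28.2 cm (concave); 1/di = 1/f − 1/do → di = 42.71 cm (real image, in front of mirror)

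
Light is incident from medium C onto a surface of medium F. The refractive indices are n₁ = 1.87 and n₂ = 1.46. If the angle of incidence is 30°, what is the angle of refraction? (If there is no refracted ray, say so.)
sin θ₂ = (n₁/n₂)·sin θ₁ = 0.6404 → θ₂ = 39.82°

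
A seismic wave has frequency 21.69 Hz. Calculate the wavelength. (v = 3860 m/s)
λ = v/f = 178 m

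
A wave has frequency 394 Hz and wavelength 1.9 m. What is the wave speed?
v = fλ = 748.6 m/s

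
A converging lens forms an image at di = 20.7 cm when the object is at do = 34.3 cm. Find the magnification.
M = −di/do = -0.6035 (inverted image)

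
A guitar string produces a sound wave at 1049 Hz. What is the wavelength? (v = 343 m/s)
λ = v/f = 0.327 m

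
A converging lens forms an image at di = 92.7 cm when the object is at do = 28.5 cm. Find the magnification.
M = −di/do = -3.253 (inverted image)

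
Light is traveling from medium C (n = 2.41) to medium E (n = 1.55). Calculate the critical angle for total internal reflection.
θc = arcsin(n₂/n₁) = 40.03°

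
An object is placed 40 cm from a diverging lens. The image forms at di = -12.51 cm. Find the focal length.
1/f = 1/do + 1/di → f = -18.2 cm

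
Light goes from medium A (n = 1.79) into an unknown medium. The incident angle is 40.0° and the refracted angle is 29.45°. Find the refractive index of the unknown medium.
n₂ = n₁·sin θ₁ / sin θ₂ = 2.34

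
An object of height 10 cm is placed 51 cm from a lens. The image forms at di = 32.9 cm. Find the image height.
hi = (-di/do) × ho = -6.451 cm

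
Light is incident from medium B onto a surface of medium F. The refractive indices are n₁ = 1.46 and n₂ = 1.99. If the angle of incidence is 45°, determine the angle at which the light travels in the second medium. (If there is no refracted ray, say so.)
sin θ₂ = (n₁/n₂)·sin θ₁ = 0.5188 → θ₂ = 31.25°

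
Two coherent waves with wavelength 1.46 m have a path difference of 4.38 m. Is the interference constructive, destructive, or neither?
constructive — path difference = 3λ, a whole number of wavelengths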